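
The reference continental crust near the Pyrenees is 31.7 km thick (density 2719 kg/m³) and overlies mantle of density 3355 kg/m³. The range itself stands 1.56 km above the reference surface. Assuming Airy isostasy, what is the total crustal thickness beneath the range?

39.9 km

Root depth r = h ρ_c / (ρ_m − ρ_c) = 1.56 km × 2719 / 636 = 6.669 km.
Total thickness = T + h + r = 31.7 km + 1.56 km + 6.669 km = 39.9 km.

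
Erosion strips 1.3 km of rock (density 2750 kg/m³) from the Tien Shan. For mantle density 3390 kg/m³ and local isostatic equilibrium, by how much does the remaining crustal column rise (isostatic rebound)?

Unloading: uplift u = e ρ_c/ρ_m = 1.3 km × 2750/3390 = 1.05 km.

1.05 km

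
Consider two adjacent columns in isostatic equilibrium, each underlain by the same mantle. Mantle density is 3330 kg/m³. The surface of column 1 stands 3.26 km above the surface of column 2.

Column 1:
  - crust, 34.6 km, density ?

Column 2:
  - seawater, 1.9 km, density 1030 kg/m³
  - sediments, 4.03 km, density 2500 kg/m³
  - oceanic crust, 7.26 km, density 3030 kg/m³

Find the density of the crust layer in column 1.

2730 kg/m³

Take the compensation level at the base of the deeper column (depth z_c below the surface of column 1) and equate Σ ρ_i t_i down to z_c; mantle fills any gap and the z_c terms cancel.
Column 1: 34.6×ρ + (z_c − 34.6)×3330
Column 2: 3.26×0 + 1.9×1030 + 4.03×2500 + 7.26×3030 + (z_c − 3.26 − 13.19)×3330
The z_c×3330 term appears on both sides and cancels. Collect the known terms of each column as K = Σ(ρt)_known − 3330 × (depth of known layers): K_1 = 0 − 3330×34.6 = −115218; K_2 = 34029.8 − 3330×(3.26 + 13.19) = −20748.7.
Balance: K_1 + 34.6×ρ = K_2, so ρ = (K_2 − K_1)/34.6 = 94469.3/34.6 = 2730 kg/m³.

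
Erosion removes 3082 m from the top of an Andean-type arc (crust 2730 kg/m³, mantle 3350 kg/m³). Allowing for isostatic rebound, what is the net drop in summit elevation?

Rebound u = e ρ_c/ρ_m = 3082 m × 2730/3350 = 2512 m.
Net surface drop = e − u = 3082 m − 2512 m = e (ρ_m − ρ_c)/ρ_m = 570 m.

570 m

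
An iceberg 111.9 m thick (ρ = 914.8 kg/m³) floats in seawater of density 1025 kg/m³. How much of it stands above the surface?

Floating equilibrium: submerged depth d = t ρ_obj/ρ_fluid = 111.9 m × 914.8/1025 = 99.87 m.
Freeboard = t − d = 111.9 m − 99.87 m = 12 m.

12 m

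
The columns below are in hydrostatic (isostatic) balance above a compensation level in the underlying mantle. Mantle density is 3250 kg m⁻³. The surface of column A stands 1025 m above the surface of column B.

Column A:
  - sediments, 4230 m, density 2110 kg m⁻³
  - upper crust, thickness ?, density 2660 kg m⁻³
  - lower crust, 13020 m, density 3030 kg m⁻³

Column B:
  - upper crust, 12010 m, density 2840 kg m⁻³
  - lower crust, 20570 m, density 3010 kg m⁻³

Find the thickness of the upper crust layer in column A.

Take the compensation level at the base of the deeper column (depth z_c below the surface of column A) and equate Σ ρ_i t_i down to z_c; mantle fills any gap and the z_c terms cancel.
Column A: 4230×2110 + x×2660 + 13020×3030 + (z_c − 17250 − x)×3250
Column B: 1025×0 + 12010×2840 + 20570×3010 + (z_c − 1025 − 32580)×3250
The z_c×3250 term appears on both sides and cancels. Collect the known terms of each column as K = Σ(ρt)_known − 3250 × (depth of known layers): K_A = 48375900 − 3250×17250 = −7686600; K_B = 96024100 − 3250×(1025 + 32580) = −13192150.
Balance: K_A − x×(3250 − 2660) = K_B, so x = (K_A − K_B)/(3250 − 2660) = 5505550/590 = 9330 m.

9330 m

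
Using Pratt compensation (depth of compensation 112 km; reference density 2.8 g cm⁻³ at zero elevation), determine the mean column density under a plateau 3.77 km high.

Pratt balance: ρ_ref D = ρ (D + h).
ρ = ρ_ref D/(D + h) = 2.8 × 112 km/(112 km + 3.77 km) = 2.71 g cm⁻³.

2.71 g cm⁻³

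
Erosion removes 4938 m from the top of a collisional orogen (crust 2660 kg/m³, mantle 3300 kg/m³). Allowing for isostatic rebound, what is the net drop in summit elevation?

Rebound u = e ρ_c/ρ_m = 4938 m × 2660/3300 = 3980 m.
Net surface drop = e − u = 4938 m − 3980 m = e (ρ_m − ρ_c)/ρ_m = 958 m.

958 m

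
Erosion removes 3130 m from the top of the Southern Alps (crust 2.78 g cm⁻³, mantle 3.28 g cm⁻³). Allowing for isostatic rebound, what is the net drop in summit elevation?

Rebound u = e ρ_c/ρ_m = 3130 m × 2.78/3.28 = 2653 m.
Net surface drop = e − u = 3130 m − 2653 m = e (ρ_m − ρ_c)/ρ_m = 477 m.

477 m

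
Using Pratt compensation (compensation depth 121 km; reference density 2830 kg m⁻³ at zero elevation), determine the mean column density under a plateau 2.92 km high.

2760 kg m⁻³

Pratt balance: ρ_ref D = ρ (D + h).
ρ = ρ_ref D/(D + h) = 2830 × 121 km/(121 km + 2.92 km) = 2760 kg m⁻³.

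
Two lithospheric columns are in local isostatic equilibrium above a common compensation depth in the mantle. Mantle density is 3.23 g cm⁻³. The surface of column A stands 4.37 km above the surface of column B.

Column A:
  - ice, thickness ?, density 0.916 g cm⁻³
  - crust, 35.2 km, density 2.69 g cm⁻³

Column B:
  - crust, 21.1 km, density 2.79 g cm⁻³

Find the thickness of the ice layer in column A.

1.9 km

Take the compensation level at the base of the deeper column (depth z_c below the surface of column A) and equate Σ ρ_i t_i down to z_c; mantle fills any gap and the z_c terms cancel.
Column A: x×0.916 + 35.2×2.69 + (z_c − 35.2 − x)×3.23
Column B: 4.37×0 + 21.1×2.79 + (z_c − 4.37 − 21.1)×3.23
The z_c×3.23 term appears on both sides and cancels. Collect the known terms of each column as K = Σ(ρt)_known − 3.23 × (depth of known layers): K_A = 94.688 − 3.23×35.2 = −19.008; K_B = 58.869 − 3.23×(4.37 + 21.1) = −23.3991.
Balance: K_A − x×(3.23 − 0.916) = K_B, so x = (K_A − K_B)/(3.23 − 0.916) = 4.3911/2.314 = 1.9 km.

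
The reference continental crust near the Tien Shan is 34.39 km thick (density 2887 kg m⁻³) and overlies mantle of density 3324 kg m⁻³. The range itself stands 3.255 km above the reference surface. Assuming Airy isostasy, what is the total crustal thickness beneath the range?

Root depth r = h ρ_c / (ρ_m − ρ_c) = 3.255 km × 2887 / 437 = 21.5 km.
Total thickness = T + h + r = 34.39 km + 3.255 km + 21.5 km = 59.1 km.

59.1 km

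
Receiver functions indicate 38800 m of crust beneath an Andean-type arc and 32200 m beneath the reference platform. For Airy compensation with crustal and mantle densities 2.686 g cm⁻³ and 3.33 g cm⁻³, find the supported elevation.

Excess crust Δ = 38800 m − 32200 m = 6600 m, split between elevation h and root r with h + r = Δ.
Airy balance ρ_c h = (ρ_m − ρ_c) r gives r = h ρ_c/(ρ_m − ρ_c), so h (1 + ρ_c/(ρ_m − ρ_c)) = Δ, i.e. h = Δ (ρ_m − ρ_c)/ρ_m.
h = 6600 m × 0.644/3.33 = 1280 m.

1280 m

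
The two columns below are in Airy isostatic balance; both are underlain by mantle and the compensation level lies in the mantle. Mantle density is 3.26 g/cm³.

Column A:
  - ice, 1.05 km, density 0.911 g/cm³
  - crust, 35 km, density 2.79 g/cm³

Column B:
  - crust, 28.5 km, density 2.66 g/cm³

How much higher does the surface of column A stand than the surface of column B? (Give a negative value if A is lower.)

0.557 km

For any compensation level in the mantle, the mantle terms cancel and isostasy reduces to e = (Σt_A − Σt_B) − (Σ(ρt)_A − Σ(ρt)_B) / ρ_m.
Σt_A = 36.05 km; Σt_B = 28.5 km; Σ(ρt)_A = 98.60655; Σ(ρt)_B = 75.81 (in km·g/cm³).
e = (36.05 − 28.5) − (98.60655 − 75.81) / 3.26 = 0.557 km.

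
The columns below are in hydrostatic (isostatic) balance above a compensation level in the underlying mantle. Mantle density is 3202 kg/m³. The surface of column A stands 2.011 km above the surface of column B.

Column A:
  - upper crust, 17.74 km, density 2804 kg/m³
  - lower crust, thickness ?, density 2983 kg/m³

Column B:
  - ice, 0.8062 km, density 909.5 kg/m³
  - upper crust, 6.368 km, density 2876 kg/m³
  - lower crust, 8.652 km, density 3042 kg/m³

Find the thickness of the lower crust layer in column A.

Take the compensation level at the base of the deeper column (depth z_c below the surface of column A) and equate Σ ρ_i t_i down to z_c; mantle fills any gap and the z_c terms cancel.
Column A: 17.74×2804 + x×2983 + (z_c − 17.74 − x)×3202
Column B: 2.011×0 + 0.8062×909.5 + 6.368×2876 + 8.652×3042 + (z_c − 2.011 − 15.8262)×3202
The z_c×3202 term appears on both sides and cancels. Collect the known terms of each column as K = Σ(ρt)_known − 3202 × (depth of known layers): K_A = 49742.96 − 3202×17.74 = −7060.52; K_B = 45366.9909 − 3202×(2.011 + 15.8262) = −11747.7235.
Balance: K_A − x×(3202 − 2983) = K_B, so x = (K_A − K_B)/(3202 − 2983) = 4687.2/219 = 21.4 km.

21.4 km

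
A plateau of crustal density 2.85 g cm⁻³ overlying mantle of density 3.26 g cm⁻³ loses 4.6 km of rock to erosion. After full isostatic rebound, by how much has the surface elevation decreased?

0.579 km

Rebound u = e ρ_c/ρ_m = 4.6 km × 2.85/3.26 = 4.021 km.
Net surface drop = e − u = 4.6 km − 4.021 km = e (ρ_m − ρ_c)/ρ_m = 0.579 km.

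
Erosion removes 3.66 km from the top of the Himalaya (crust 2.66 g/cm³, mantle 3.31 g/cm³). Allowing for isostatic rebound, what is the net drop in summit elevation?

Rebound u = e ρ_c/ρ_m = 3.66 km × 2.66/3.31 = 2.941 km.
Net surface drop = e − u = 3.66 km − 2.941 km = e (ρ_m − ρ_c)/ρ_m = 0.719 km.

0.719 km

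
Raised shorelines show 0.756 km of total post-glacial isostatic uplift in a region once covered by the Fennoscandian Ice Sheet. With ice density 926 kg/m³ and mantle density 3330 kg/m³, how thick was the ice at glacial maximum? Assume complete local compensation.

2.72 km

u = t ρ_ice/ρ_m → t = u ρ_m/ρ_ice = 0.756 km × 3330/926 = 2.72 km.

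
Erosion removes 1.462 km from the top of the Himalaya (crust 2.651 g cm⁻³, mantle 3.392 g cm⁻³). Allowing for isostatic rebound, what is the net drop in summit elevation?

Rebound u = e ρ_c/ρ_m = 1.462 km × 2.651/3.392 = 1.143 km.
Net surface drop = e − u = 1.462 km − 1.143 km = e (ρ_m − ρ_c)/ρ_m = 0.319 km.

0.319 km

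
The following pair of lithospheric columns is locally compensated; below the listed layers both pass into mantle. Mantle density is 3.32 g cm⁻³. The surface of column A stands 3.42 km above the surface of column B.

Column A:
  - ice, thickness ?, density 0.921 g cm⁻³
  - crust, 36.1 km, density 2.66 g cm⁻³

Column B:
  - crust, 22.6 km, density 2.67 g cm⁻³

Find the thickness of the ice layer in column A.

Take the compensation level at the base of the deeper column (depth z_c below the surface of column A) and equate Σ ρ_i t_i down to z_c; mantle fills any gap and the z_c terms cancel.
Column A: x×0.921 + 36.1×2.66 + (z_c − 36.1 − x)×3.32
Column B: 3.42×0 + 22.6×2.67 + (z_c − 3.42 − 22.6)×3.32
The z_c×3.32 term appears on both sides and cancels. Collect the known terms of each column as K = Σ(ρt)_known − 3.32 × (depth of known layers): K_A = 96.026 − 3.32×36.1 = −23.826; K_B = 60.342 − 3.32×(3.42 + 22.6) = −26.0444.
Balance: K_A − x×(3.32 − 0.921) = K_B, so x = (K_A − K_B)/(3.32 − 0.921) = 2.2184/2.399 = 0.925 km.

0.925 km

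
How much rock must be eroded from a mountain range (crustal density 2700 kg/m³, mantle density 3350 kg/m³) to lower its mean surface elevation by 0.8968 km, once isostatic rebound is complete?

Net drop Δ = e − u = e − e ρ_c/ρ_m = e (ρ_m − ρ_c)/ρ_m.
e = Δ ρ_m/(ρ_m − ρ_c) = 0.8968 km × 3350/650 = 4.62 km.

4.62 km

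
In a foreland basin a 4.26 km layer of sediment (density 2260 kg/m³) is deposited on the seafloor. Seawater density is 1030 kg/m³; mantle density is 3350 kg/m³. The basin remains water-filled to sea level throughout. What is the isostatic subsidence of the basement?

2.26 km

Submarine loading: the sediment displaces seawater, and the subsidence is in turn flooded, so s (ρ_m − ρ_w) = t (ρ_sed − ρ_w).
s = 4.26 km × (2260 − 1030) / (3350 − 1030) = 2.26 km.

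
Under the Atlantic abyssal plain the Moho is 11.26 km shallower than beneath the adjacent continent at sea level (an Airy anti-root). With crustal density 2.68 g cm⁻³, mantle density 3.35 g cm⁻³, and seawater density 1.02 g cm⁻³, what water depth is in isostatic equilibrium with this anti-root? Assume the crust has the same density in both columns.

Replacing a thickness d of crust by seawater at the top must be balanced by replacing crust with mantle at the base: d (ρ_c − ρ_w) = a (ρ_m − ρ_c).
d = a (ρ_m − ρ_c)/(ρ_c − ρ_w) = 11.26 km × 0.67/1.66 = 4.54 km.

4.54 km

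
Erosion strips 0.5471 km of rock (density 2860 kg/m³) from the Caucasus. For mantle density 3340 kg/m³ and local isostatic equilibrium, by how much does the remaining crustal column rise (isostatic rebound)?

Unloading: uplift u = e ρ_c/ρ_m = 0.5471 km × 2860/3340 = 0.468 km.

0.468 km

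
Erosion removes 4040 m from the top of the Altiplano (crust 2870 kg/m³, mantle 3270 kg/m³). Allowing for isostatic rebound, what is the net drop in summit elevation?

Rebound u = e ρ_c/ρ_m = 4040 m × 2870/3270 = 3546 m.
Net surface drop = e − u = 4040 m − 3546 m = e (ρ_m − ρ_c)/ρ_m = 494 m.

494 m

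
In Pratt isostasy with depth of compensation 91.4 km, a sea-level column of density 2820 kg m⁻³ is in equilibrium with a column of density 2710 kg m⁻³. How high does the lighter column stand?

ρ_ref D = ρ (D + h) → h = D (ρ_ref − ρ)/ρ.
h = 91.4 km × (2820 − 2710)/2710 = 3.71 km.

3.71 km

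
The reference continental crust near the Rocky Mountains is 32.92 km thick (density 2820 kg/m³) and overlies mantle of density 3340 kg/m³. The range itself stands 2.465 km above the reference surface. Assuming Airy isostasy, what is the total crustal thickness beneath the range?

Root depth r = h ρ_c / (ρ_m − ρ_c) = 2.465 km × 2820 / 520 = 13.37 km.
Total thickness = T + h + r = 32.92 km + 2.465 km + 13.37 km = 48.8 km.

48.8 km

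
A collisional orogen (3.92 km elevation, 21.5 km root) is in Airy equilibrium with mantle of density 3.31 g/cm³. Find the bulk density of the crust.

ρ_c h = (ρ_m − ρ_c) r → ρ_c (h + r) = ρ_m r → ρ_c = ρ_m r / (h + r).
ρ_c = 3.31 × 21.5 km / (3.92 km + 21.5 km) = 2.8 g/cm³.

2.8 g/cm³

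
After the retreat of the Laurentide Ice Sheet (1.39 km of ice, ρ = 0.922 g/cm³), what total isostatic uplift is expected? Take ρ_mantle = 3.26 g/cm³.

0.393 km

Removing the load lets mantle flow back in; uplift u satisfies ρ_ice t = ρ_m u.
u = t ρ_ice/ρ_m = 1.39 km × 0.922/3.26 = 0.393 km.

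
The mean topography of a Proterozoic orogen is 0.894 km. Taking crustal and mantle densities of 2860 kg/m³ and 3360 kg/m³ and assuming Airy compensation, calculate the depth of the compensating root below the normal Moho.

5.11 km

Equating mass per unit area of the two columns: the weight of the topography is balanced by the buoyancy of the root, ρ_c h = (ρ_m − ρ_c) r.
r = h · ρ_c / (ρ_m − ρ_c) = 0.894 km × 2860 / (3360 − 2860) = 5.11 km.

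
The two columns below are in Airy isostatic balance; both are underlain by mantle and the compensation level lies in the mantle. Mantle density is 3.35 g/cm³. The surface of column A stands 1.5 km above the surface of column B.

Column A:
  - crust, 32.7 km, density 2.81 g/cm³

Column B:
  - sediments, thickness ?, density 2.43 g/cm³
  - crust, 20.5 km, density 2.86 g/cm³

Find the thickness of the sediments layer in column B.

2.81 km

Take the compensation level at the base of the deeper column (depth z_c below the surface of column A) and equate Σ ρ_i t_i down to z_c; mantle fills any gap and the z_c terms cancel.
Column A: 32.7×2.81 + (z_c − 32.7)×3.35
Column B: 1.5×0 + x×2.43 + 20.5×2.86 + (z_c − 1.5 − 20.5 − x)×3.35
The z_c×3.35 term appears on both sides and cancels. Collect the known terms of each column as K = Σ(ρt)_known − 3.35 × (depth of known layers): K_A = 91.887 − 3.35×32.7 = −17.658; K_B = 58.63 − 3.35×(1.5 + 20.5) = −15.07.
Balance: K_A = K_B − x×(3.35 − 2.43), so x = (K_B − K_A)/(3.35 − 2.43) = 2.588/0.92 = 2.81 km.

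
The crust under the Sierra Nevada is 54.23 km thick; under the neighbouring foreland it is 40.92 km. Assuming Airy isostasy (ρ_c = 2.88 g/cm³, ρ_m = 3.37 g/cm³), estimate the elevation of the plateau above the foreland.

1.94 km

Excess crust Δ = 54.23 km − 40.92 km = 13.31 km, split between elevation h and root r with h + r = Δ.
Airy balance ρ_c h = (ρ_m − ρ_c) r gives r = h ρ_c/(ρ_m − ρ_c), so h (1 + ρ_c/(ρ_m − ρ_c)) = Δ, i.e. h = Δ (ρ_m − ρ_c)/ρ_m.
h = 13.31 km × 0.49/3.37 = 1.94 km.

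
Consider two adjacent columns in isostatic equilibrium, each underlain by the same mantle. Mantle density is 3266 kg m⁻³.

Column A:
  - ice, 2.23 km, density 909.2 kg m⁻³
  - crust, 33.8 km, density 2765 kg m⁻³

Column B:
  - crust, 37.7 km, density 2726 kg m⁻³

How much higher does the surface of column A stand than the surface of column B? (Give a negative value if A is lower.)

0.561 km

For any compensation level in the mantle, the mantle terms cancel and isostasy reduces to e = (Σt_A − Σt_B) − (Σ(ρt)_A − Σ(ρt)_B) / ρ_m.
Σt_A = 36.03 km; Σt_B = 37.7 km; Σ(ρt)_A = 95484.516; Σ(ρt)_B = 102770.2 (in km·kg m⁻³).
e = (36.03 − 37.7) − (95484.516 − 102770.2) / 3266 = 0.561 km.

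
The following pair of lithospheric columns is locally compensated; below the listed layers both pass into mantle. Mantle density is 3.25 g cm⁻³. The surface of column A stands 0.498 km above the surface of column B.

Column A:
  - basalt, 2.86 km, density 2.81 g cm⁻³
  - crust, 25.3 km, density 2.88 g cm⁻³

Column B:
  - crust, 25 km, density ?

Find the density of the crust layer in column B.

Take the compensation level at the base of the deeper column (depth z_c below the surface of column A) and equate Σ ρ_i t_i down to z_c; mantle fills any gap and the z_c terms cancel.
Column A: 2.86×2.81 + 25.3×2.88 + (z_c − 28.16)×3.25
Column B: 0.498×0 + 25×ρ + (z_c − 0.498 − 25)×3.25
The z_c×3.25 term appears on both sides and cancels. Collect the known terms of each column as K = Σ(ρt)_known − 3.25 × (depth of known layers): K_A = 80.9006 − 3.25×28.16 = −10.6194; K_B = 0 − 3.25×(0.498 + 25) = −82.8685.
Balance: K_A = K_B + 25×ρ, so ρ = (K_A − K_B)/25 = 72.2491/25 = 2.89 g cm⁻³.

2.89 g cm⁻³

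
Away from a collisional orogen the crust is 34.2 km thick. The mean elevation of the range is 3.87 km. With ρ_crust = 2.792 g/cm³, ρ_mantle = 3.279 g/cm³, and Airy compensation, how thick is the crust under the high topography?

60.3 km

Root depth r = h ρ_c / (ρ_m − ρ_c) = 3.87 km × 2.792 / 0.487 = 22.19 km.
Total thickness = T + h + r = 34.2 km + 3.87 km + 22.19 km = 60.3 km.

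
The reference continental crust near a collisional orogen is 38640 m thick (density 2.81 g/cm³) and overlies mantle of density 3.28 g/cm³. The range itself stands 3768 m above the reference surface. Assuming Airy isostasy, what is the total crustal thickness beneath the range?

64900 m

Root depth r = h ρ_c / (ρ_m − ρ_c) = 3768 m × 2.81 / 0.47 = 22530 m.
Total thickness = T + h + r = 38640 m + 3768 m + 22530 m = 64900 m.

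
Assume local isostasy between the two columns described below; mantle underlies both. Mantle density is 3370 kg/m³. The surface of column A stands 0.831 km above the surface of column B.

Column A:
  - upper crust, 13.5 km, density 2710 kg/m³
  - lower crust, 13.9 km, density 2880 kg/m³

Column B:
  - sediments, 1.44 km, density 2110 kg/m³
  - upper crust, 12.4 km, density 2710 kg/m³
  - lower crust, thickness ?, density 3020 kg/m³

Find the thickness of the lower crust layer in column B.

8.35 km

Take the compensation level at the base of the deeper column (depth z_c below the surface of column A) and equate Σ ρ_i t_i down to z_c; mantle fills any gap and the z_c terms cancel.
Column A: 13.5×2710 + 13.9×2880 + (z_c − 27.4)×3370
Column B: 0.831×0 + 1.44×2110 + 12.4×2710 + x×3020 + (z_c − 0.831 − 13.84 − x)×3370
The z_c×3370 term appears on both sides and cancels. Collect the known terms of each column as K = Σ(ρt)_known − 3370 × (depth of known layers): K_A = 76617 − 3370×27.4 = −15721; K_B = 36642.4 − 3370×(0.831 + 13.84) = −12798.87.
Balance: K_A = K_B − x×(3370 − 3020), so x = (K_B − K_A)/(3370 − 3020) = 2922.13/350 = 8.35 km.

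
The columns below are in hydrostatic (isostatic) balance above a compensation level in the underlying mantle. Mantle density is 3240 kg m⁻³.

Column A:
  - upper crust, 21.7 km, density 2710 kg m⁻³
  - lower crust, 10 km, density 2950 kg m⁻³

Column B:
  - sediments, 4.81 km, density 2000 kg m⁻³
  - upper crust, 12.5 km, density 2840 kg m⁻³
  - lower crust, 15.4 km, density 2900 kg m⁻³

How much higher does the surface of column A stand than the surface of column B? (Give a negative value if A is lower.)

For any compensation level in the mantle, the mantle terms cancel and isostasy reduces to e = (Σt_A − Σt_B) − (Σ(ρt)_A − Σ(ρt)_B) / ρ_m.
Σt_A = 31.7 km; Σt_B = 32.71 km; Σ(ρt)_A = 88307; Σ(ρt)_B = 89780 (in km·kg m⁻³).
e = (31.7 − 32.71) − (88307 − 89780) / 3240 = −0.555 km.

−0.555 km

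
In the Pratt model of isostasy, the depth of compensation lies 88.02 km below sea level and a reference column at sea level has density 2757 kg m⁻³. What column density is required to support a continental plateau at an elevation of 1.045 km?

2720 kg m⁻³

Pratt balance: ρ_ref D = ρ (D + h).
ρ = ρ_ref D/(D + h) = 2757 × 88.02 km/(88.02 km + 1.045 km) = 2720 kg m⁻³.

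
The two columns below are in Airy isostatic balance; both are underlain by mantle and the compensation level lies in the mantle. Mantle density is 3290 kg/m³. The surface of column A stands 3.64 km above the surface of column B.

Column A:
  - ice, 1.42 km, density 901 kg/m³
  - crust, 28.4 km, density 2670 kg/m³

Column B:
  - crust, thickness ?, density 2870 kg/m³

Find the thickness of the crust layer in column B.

21.5 km

Take the compensation level at the base of the deeper column (depth z_c below the surface of column A) and equate Σ ρ_i t_i down to z_c; mantle fills any gap and the z_c terms cancel.
Column A: 1.42×901 + 28.4×2670 + (z_c − 29.82)×3290
Column B: 3.64×0 + x×2870 + (z_c − 3.64 − 0 − x)×3290
The z_c×3290 term appears on both sides and cancels. Collect the known terms of each column as K = Σ(ρt)_known − 3290 × (depth of known layers): K_A = 77107.42 − 3290×29.82 = −21000.38; K_B = 0 − 3290×(3.64 + 0) = −11975.6.
Balance: K_A = K_B − x×(3290 − 2870), so x = (K_B − K_A)/(3290 − 2870) = 9024.78/420 = 21.5 km.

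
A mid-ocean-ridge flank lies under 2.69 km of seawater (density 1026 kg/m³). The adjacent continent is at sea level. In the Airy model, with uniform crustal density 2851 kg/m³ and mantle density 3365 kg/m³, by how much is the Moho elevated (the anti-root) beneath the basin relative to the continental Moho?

By Archimedes' principle applied to the lithosphere: replacing crust with seawater at the top is compensated by replacing crust with mantle at the base: d (ρ_c − ρ_w) = a (ρ_m − ρ_c).
a = d (ρ_c − ρ_w)/(ρ_m − ρ_c) = 2.69 km × 1825/514 = 9.55 km.

9.55 km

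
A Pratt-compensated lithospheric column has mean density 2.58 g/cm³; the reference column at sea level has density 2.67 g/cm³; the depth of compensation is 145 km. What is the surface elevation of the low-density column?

5.06 km

ρ_ref D = ρ (D + h) → h = D (ρ_ref − ρ)/ρ.
h = 145 km × (2.67 − 2.58)/2.58 = 5.06 km.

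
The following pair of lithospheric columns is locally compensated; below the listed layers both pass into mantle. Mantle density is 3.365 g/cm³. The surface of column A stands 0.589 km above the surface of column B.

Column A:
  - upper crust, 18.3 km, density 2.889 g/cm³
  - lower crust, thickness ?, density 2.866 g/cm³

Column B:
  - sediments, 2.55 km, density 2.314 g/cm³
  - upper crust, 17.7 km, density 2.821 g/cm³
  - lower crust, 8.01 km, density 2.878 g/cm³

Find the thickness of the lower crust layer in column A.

Take the compensation level at the base of the deeper column (depth z_c below the surface of column A) and equate Σ ρ_i t_i down to z_c; mantle fills any gap and the z_c terms cancel.
Column A: 18.3×2.889 + x×2.866 + (z_c − 18.3 − x)×3.365
Column B: 0.589×0 + 2.55×2.314 + 17.7×2.821 + 8.01×2.878 + (z_c − 0.589 − 28.26)×3.365
The z_c×3.365 term appears on both sides and cancels. Collect the known terms of each column as K = Σ(ρt)_known − 3.365 × (depth of known layers): K_A = 52.8687 − 3.365×18.3 = −8.7108; K_B = 78.88518 − 3.365×(0.589 + 28.26) = −18.191705.
Balance: K_A − x×(3.365 − 2.866) = K_B, so x = (K_A − K_B)/(3.365 − 2.866) = 9.4809/0.499 = 19 km.

19 km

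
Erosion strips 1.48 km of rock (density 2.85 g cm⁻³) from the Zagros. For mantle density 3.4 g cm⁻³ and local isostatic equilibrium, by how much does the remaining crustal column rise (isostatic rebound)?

1.24 km

Unloading: uplift u = e ρ_c/ρ_m = 1.48 km × 2.85/3.4 = 1.24 km.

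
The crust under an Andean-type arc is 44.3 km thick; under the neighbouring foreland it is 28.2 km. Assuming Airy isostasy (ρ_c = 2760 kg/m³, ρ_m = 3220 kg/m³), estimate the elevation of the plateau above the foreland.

Excess crust Δ = 44.3 km − 28.2 km = 16.1 km, split between elevation h and root r with h + r = Δ.
Airy balance ρ_c h = (ρ_m − ρ_c) r gives r = h ρ_c/(ρ_m − ρ_c), so h (1 + ρ_c/(ρ_m − ρ_c)) = Δ, i.e. h = Δ (ρ_m − ρ_c)/ρ_m.
h = 16.1 km × 460/3220 = 2.3 km.

2.3 km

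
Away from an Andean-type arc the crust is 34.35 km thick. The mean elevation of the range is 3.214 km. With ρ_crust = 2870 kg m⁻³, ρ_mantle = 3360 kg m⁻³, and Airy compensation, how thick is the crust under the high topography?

56.4 km

Root depth r = h ρ_c / (ρ_m − ρ_c) = 3.214 km × 2870 / 490 = 18.82 km.
Total thickness = T + h + r = 34.35 km + 3.214 km + 18.82 km = 56.4 km.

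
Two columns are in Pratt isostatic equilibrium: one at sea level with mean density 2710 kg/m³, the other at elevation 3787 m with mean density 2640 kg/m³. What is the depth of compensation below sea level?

143000 m

ρ_ref D = ρ (D + h) → D (ρ_ref − ρ) = ρ h.
D = ρ h/(ρ_ref − ρ) = 2640 × 3787 m/(2710 − 2640) = 143000 m.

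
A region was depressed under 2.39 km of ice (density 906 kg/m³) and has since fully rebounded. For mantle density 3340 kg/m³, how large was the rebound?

0.648 km

Removing the load lets mantle flow back in; uplift u satisfies ρ_ice t = ρ_m u.
u = t ρ_ice/ρ_m = 2.39 km × 906/3340 = 0.648 km.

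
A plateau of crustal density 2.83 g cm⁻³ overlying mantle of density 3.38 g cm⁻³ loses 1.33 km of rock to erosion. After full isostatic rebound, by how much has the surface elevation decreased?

0.216 km

Rebound u = e ρ_c/ρ_m = 1.33 km × 2.83/3.38 = 1.114 km.
Net surface drop = e − u = 1.33 km − 1.114 km = e (ρ_m − ρ_c)/ρ_m = 0.216 km.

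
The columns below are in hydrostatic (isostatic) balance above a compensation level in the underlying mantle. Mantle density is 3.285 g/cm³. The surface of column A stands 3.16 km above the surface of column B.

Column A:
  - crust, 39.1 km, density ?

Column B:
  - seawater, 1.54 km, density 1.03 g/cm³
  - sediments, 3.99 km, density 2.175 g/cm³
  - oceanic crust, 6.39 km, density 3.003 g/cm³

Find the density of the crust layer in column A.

2.77 g/cm³

Take the compensation level at the base of the deeper column (depth z_c below the surface of column A) and equate Σ ρ_i t_i down to z_c; mantle fills any gap and the z_c terms cancel.
Column A: 39.1×ρ + (z_c − 39.1)×3.285
Column B: 3.16×0 + 1.54×1.03 + 3.99×2.175 + 6.39×3.003 + (z_c − 3.16 − 11.92)×3.285
The z_c×3.285 term appears on both sides and cancels. Collect the known terms of each column as K = Σ(ρt)_known − 3.285 × (depth of known layers): K_A = 0 − 3.285×39.1 = −128.4435; K_B = 29.45362 − 3.285×(3.16 + 11.92) = −20.08418.
Balance: K_A + 39.1×ρ = K_B, so ρ = (K_B − K_A)/39.1 = 108.359/39.1 = 2.77 g/cm³.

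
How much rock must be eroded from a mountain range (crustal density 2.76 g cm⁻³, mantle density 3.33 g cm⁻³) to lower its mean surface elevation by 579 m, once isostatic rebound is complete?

3380 m

Net drop Δ = e − u = e − e ρ_c/ρ_m = e (ρ_m − ρ_c)/ρ_m.
e = Δ ρ_m/(ρ_m − ρ_c) = 579 m × 3.33/0.57 = 3380 m.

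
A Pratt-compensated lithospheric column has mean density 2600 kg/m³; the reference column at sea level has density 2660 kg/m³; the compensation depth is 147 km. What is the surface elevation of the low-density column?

ρ_ref D = ρ (D + h) → h = D (ρ_ref − ρ)/ρ.
h = 147 km × (2660 − 2600)/2600 = 3.39 km.

3.39 km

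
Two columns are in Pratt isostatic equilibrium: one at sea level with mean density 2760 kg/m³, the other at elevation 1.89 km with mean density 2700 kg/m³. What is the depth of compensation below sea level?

85 km

ρ_ref D = ρ (D + h) → D (ρ_ref − ρ) = ρ h.
D = ρ h/(ρ_ref − ρ) = 2700 × 1.89 km/(2760 − 2700) = 85 km.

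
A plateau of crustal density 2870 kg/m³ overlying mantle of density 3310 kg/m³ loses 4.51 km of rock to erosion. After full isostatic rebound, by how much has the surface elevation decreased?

Rebound u = e ρ_c/ρ_m = 4.51 km × 2870/3310 = 3.91 km.
Net surface drop = e − u = 4.51 km − 3.91 km = e (ρ_m − ρ_c)/ρ_m = 0.6 km.

0.6 km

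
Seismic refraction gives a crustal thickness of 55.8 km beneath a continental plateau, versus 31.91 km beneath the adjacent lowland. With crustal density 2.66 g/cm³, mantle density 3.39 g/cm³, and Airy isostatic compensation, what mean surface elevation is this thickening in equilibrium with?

5.14 km

Excess crust Δ = 55.8 km − 31.91 km = 23.89 km, split between elevation h and root r with h + r = Δ.
Airy balance ρ_c h = (ρ_m − ρ_c) r gives r = h ρ_c/(ρ_m − ρ_c), so h (1 + ρ_c/(ρ_m − ρ_c)) = Δ, i.e. h = Δ (ρ_m − ρ_c)/ρ_m.
h = 23.89 km × 0.73/3.39 = 5.14 km.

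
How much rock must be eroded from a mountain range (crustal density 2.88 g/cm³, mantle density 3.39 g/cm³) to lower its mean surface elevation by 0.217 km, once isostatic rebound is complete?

1.44 km

Net drop Δ = e − u = e − e ρ_c/ρ_m = e (ρ_m − ρ_c)/ρ_m.
e = Δ ρ_m/(ρ_m − ρ_c) = 0.217 km × 3.39/0.51 = 1.44 km.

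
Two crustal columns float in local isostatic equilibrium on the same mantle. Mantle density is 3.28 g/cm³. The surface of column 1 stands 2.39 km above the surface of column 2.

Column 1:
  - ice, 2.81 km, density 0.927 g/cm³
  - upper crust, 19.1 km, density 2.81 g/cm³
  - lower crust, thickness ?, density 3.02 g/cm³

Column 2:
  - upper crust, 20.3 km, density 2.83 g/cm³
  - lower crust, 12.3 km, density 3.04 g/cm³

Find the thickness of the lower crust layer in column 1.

16.7 km

Take the compensation level at the base of the deeper column (depth z_c below the surface of column 1) and equate Σ ρ_i t_i down to z_c; mantle fills any gap and the z_c terms cancel.
Column 1: 2.81×0.927 + 19.1×2.81 + x×3.02 + (z_c − 21.91 − x)×3.28
Column 2: 2.39×0 + 20.3×2.83 + 12.3×3.04 + (z_c − 2.39 − 32.6)×3.28
The z_c×3.28 term appears on both sides and cancels. Collect the known terms of each column as K = Σ(ρt)_known − 3.28 × (depth of known layers): K_1 = 56.27587 − 3.28×21.91 = −15.58893; K_2 = 94.841 − 3.28×(2.39 + 32.6) = −19.9262.
Balance: K_1 − x×(3.28 − 3.02) = K_2, so x = (K_1 − K_2)/(3.28 − 3.02) = 4.33727/0.26 = 16.7 km.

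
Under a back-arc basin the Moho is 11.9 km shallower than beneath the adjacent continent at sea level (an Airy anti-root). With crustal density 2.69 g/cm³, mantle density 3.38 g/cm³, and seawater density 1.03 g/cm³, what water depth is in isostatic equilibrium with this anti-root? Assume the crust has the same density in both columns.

4.95 km

Replacing a thickness d of crust by seawater at the top must be balanced by replacing crust with mantle at the base: d (ρ_c − ρ_w) = a (ρ_m − ρ_c).
d = a (ρ_m − ρ_c)/(ρ_c − ρ_w) = 11.9 km × 0.69/1.66 = 4.95 km.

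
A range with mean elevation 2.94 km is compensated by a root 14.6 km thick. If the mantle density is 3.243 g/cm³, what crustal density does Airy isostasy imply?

2.7 g/cm³

ρ_c h = (ρ_m − ρ_c) r → ρ_c (h + r) = ρ_m r → ρ_c = ρ_m r / (h + r).
ρ_c = 3.243 × 14.6 km / (2.94 km + 14.6 km) = 2.7 g/cm³.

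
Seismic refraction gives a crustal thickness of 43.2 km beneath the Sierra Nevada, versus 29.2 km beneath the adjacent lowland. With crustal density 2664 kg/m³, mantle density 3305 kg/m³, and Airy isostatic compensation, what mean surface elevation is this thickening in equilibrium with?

Excess crust Δ = 43.2 km − 29.2 km = 14 km, split between elevation h and root r with h + r = Δ.
Airy balance ρ_c h = (ρ_m − ρ_c) r gives r = h ρ_c/(ρ_m − ρ_c), so h (1 + ρ_c/(ρ_m − ρ_c)) = Δ, i.e. h = Δ (ρ_m − ρ_c)/ρ_m.
h = 14 km × 641/3305 = 2.72 km.

2.72 km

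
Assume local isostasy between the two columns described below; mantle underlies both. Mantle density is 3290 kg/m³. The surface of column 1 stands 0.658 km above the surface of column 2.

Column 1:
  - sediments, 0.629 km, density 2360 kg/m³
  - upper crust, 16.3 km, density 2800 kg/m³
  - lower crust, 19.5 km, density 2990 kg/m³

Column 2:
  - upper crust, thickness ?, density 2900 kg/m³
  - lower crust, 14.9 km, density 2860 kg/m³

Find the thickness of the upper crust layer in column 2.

Take the compensation level at the base of the deeper column (depth z_c below the surface of column 1) and equate Σ ρ_i t_i down to z_c; mantle fills any gap and the z_c terms cancel.
Column 1: 0.629×2360 + 16.3×2800 + 19.5×2990 + (z_c − 36.429)×3290
Column 2: 0.658×0 + x×2900 + 14.9×2860 + (z_c − 0.658 − 14.9 − x)×3290
The z_c×3290 term appears on both sides and cancels. Collect the known terms of each column as K = Σ(ρt)_known − 3290 × (depth of known layers): K_1 = 105429.44 − 3290×36.429 = −14421.97; K_2 = 42614 − 3290×(0.658 + 14.9) = −8571.82.
Balance: K_1 = K_2 − x×(3290 − 2900), so x = (K_2 − K_1)/(3290 − 2900) = 5850.15/390 = 15 km.

15 km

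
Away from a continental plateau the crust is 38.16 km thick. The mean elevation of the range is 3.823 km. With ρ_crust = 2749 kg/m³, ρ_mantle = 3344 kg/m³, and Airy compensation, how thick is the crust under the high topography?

Root depth r = h ρ_c / (ρ_m − ρ_c) = 3.823 km × 2749 / 595 = 17.66 km.
Total thickness = T + h + r = 38.16 km + 3.823 km + 17.66 km = 59.6 km.

59.6 km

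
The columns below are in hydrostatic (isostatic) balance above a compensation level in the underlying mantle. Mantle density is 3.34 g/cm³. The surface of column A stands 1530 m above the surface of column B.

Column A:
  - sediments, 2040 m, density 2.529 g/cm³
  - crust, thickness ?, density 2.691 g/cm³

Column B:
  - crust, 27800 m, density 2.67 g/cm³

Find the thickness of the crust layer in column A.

34000 m

Take the compensation level at the base of the deeper column (depth z_c below the surface of column A) and equate Σ ρ_i t_i down to z_c; mantle fills any gap and the z_c terms cancel.
Column A: 2040×2.529 + x×2.691 + (z_c − 2040 − x)×3.34
Column B: 1530×0 + 27800×2.67 + (z_c − 1530 − 27800)×3.34
The z_c×3.34 term appears on both sides and cancels. Collect the known terms of each column as K = Σ(ρt)_known − 3.34 × (depth of known layers): K_A = 5159.16 − 3.34×2040 = −1654.44; K_B = 74226 − 3.34×(1530 + 27800) = −23736.2.
Balance: K_A − x×(3.34 − 2.691) = K_B, so x = (K_A − K_B)/(3.34 − 2.691) = 22081.8/0.649 = 34000 m.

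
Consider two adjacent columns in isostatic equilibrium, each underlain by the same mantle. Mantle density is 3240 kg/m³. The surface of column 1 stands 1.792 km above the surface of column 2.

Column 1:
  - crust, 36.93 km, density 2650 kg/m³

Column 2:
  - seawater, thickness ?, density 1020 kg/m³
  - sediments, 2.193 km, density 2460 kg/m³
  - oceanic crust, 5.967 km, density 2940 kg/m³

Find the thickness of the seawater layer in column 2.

Take the compensation level at the base of the deeper column (depth z_c below the surface of column 1) and equate Σ ρ_i t_i down to z_c; mantle fills any gap and the z_c terms cancel.
Column 1: 36.93×2650 + (z_c − 36.93)×3240
Column 2: 1.792×0 + x×1020 + 2.193×2460 + 5.967×2940 + (z_c − 1.792 − 8.16 − x)×3240
The z_c×3240 term appears on both sides and cancels. Collect the known terms of each column as K = Σ(ρt)_known − 3240 × (depth of known layers): K_1 = 97864.5 − 3240×36.93 = −21788.7; K_2 = 22937.76 − 3240×(1.792 + 8.16) = −9306.72.
Balance: K_1 = K_2 − x×(3240 − 1020), so x = (K_2 − K_1)/(3240 − 1020) = 12482/2220 = 5.62 km.

5.62 km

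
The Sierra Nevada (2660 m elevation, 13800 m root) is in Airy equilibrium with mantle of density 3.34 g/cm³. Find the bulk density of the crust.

ρ_c h = (ρ_m − ρ_c) r → ρ_c (h + r) = ρ_m r → ρ_c = ρ_m r / (h + r).
ρ_c = 3.34 × 13800 m / (2660 m + 13800 m) = 2.8 g/cm³.

2.8 g/cm³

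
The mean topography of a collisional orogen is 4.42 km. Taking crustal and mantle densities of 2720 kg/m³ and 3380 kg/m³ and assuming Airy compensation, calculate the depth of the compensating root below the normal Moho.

Balancing pressure at the compensation depth: the weight of the topography is balanced by the buoyancy of the root, ρ_c h = (ρ_m − ρ_c) r.
r = h · ρ_c / (ρ_m − ρ_c) = 4.42 km × 2720 / (3380 − 2720) = 18.2 km.

18.2 km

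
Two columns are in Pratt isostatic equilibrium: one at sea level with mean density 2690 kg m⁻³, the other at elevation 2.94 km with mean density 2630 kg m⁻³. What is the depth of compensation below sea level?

129 km

ρ_ref D = ρ (D + h) → D (ρ_ref − ρ) = ρ h.
D = ρ h/(ρ_ref − ρ) = 2630 × 2.94 km/(2690 − 2630) = 129 km.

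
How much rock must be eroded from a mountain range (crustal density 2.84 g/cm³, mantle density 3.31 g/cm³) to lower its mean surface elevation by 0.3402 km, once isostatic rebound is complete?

2.4 km

Net drop Δ = e − u = e − e ρ_c/ρ_m = e (ρ_m − ρ_c)/ρ_m.
e = Δ ρ_m/(ρ_m − ρ_c) = 0.3402 km × 3.31/0.47 = 2.4 km.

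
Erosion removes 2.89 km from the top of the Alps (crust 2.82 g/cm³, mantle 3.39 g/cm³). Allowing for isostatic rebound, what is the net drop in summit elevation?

Rebound u = e ρ_c/ρ_m = 2.89 km × 2.82/3.39 = 2.404 km.
Net surface drop = e − u = 2.89 km − 2.404 km = e (ρ_m − ρ_c)/ρ_m = 0.486 km.

0.486 km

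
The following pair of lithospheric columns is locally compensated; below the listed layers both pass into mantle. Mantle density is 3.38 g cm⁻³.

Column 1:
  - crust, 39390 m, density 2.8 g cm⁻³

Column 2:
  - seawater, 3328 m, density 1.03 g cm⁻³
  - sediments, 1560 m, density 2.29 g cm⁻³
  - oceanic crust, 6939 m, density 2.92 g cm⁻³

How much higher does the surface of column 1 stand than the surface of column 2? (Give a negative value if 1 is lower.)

3000 m

For any compensation level in the mantle, the mantle terms cancel and isostasy reduces to e = (Σt_1 − Σt_2) − (Σ(ρt)_1 − Σ(ρt)_2) / ρ_m.
Σt_1 = 39390 m; Σt_2 = 11827 m; Σ(ρt)_1 = 110292; Σ(ρt)_2 = 27262.12 (in m·g cm⁻³).
e = (39390 − 11827) − (110292 − 27262.12) / 3.38 = 3000 m.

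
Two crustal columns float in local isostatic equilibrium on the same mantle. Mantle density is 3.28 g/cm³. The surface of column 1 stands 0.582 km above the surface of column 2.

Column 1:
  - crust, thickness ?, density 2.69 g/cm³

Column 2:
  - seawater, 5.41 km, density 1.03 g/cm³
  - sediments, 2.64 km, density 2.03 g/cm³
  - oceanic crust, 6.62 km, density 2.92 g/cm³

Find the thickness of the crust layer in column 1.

Take the compensation level at the base of the deeper column (depth z_c below the surface of column 1) and equate Σ ρ_i t_i down to z_c; mantle fills any gap and the z_c terms cancel.
Column 1: x×2.69 + (z_c − 0 − x)×3.28
Column 2: 0.582×0 + 5.41×1.03 + 2.64×2.03 + 6.62×2.92 + (z_c − 0.582 − 14.67)×3.28
The z_c×3.28 term appears on both sides and cancels. Collect the known terms of each column as K = Σ(ρt)_known − 3.28 × (depth of known layers): K_1 = 0 − 3.28×0 = 0; K_2 = 30.2619 − 3.28×(0.582 + 14.67) = −19.76466.
Balance: K_1 − x×(3.28 − 2.69) = K_2, so x = (K_1 − K_2)/(3.28 − 2.69) = 19.7647/0.59 = 33.5 km.

33.5 km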